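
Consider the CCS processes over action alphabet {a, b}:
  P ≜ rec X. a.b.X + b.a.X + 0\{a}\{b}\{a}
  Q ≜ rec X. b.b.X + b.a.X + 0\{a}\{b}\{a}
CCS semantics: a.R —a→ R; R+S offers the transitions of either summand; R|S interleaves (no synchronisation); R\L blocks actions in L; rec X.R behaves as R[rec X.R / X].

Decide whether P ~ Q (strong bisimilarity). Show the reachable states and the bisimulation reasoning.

NO

Reachable graph of P (3 states):
  m0 = rec X. a.b.X + b.a.X + 0\{a}\{b}\{a} → --a--▸ m1, --b--▸ m2
  m1 = b.(rec X. a.b.X + b.a.X + 0\{a}\{b}\{a}) → --b--▸ m0
  m2 = a.(rec X. a.b.X + b.a.X + 0\{a}\{b}\{a}) → --a--▸ m0
Reachable graph of Q (3 states):
  n0 = rec X. b.b.X + b.a.X + 0\{a}\{b}\{a} → --b--▸ n1, --b--▸ n2
  n1 = a.(rec X. b.b.X + b.a.X + 0\{a}\{b}\{a}) → --a--▸ n0
  n2 = b.(rec X. b.b.X + b.a.X + 0\{a}\{b}\{a}) → --b--▸ n0
Partition-refinement fixed point:
  B0 = {m0}
  B1 = {m2}
  B2 = {m1}
  B3 = {n0}
  B4 = {n1}
  B5 = {n2}
m0 ∈ B0, n0 ∈ B3 → different blocks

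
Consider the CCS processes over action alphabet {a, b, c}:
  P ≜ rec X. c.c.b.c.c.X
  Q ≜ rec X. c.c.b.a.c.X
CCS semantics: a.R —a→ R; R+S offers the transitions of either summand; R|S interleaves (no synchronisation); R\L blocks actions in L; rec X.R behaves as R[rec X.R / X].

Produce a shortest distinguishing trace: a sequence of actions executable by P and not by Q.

Reachable graph of P (5 states):
  s0 = rec X. c.c.b.c.c.X ⊢ -c-> s1
  s1 = c.b.c.c.(rec X. c.c.b.c.c.X) ⊢ -c-> s2
  s2 = b.c.c.(rec X. c.c.b.c.c.X) ⊢ -b-> s3
  s3 = c.c.(rec X. c.c.b.c.c.X) ⊢ -c-> s4
  s4 = c.(rec X. c.c.b.c.c.X) ⊢ -c-> s0
Reachable graph of Q (5 states):
  t0 = rec X. c.c.b.a.c.X ⊢ -c-> t1
  t1 = c.b.a.c.(rec X. c.c.b.a.c.X) ⊢ -c-> t2
  t2 = b.a.c.(rec X. c.c.b.a.c.X) ⊢ -b-> t3
  t3 = a.c.(rec X. c.c.b.a.c.X) ⊢ -a-> t4
  t4 = c.(rec X. c.c.b.a.c.X) ⊢ -c-> t0
Run σ = ⟨ccbc⟩ on P: start {s0}
  after c @ step 1: {s1}
  after c @ step 2: {s2}
  after b @ step 3: {s3}
  after c @ step 4: {s4}
  P completes σ.
Run σ = ⟨ccbc⟩ on Q: start {t0}
  after c @ step 1: {t1}
  after c @ step 2: {t2}
  after b @ step 3: {t3}
  after c @ step 4: no successor for Q

ccbc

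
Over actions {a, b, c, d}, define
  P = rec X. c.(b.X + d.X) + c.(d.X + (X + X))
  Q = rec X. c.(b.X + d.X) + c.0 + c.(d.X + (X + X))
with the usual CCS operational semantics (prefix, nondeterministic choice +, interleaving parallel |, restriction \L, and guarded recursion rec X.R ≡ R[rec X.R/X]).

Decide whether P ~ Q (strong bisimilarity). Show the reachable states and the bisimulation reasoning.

Reachable graph of P (3 states):
  m0 = rec X. c.(b.X + d.X) + c.(d.X + (X + X)) has moves -c-> m1, -c-> m2
  m1 = b.(rec X. c.(b.X + d.X) + c.(d.X + (X + X))) + d.(rec X. c.(b.X + d.X) + c.(d.X + (X + X))) has moves -b-> m0, -d-> m0
  m2 = d.(rec X. c.(b.X + d.X) + c.(d.X + (X + X))) + ((rec X. c.(b.X + d.X) + c.(d.X + (X + X))) + (rec X. c.(b.X + d.X) + c.(d.X + (X + X)))) has moves -c-> m1, -c-> m2, -d-> m0
Reachable graph of Q (4 states):
  n0 = rec X. c.(b.X + d.X) + c.0 + c.(d.X + (X + X)) has moves -c-> n1, -c-> n2, -c-> n3
  n1 = 0 has moves (no moves)
  n2 = b.(rec X. c.(b.X + d.X) + c.0 + c.(d.X + (X + X))) + d.(rec X. c.(b.X + d.X) + c.0 + c.(d.X + (X + X))) has moves -b-> n0, -d-> n0
  n3 = d.(rec X. c.(b.X + d.X) + c.0 + c.(d.X + (X + X))) + ((rec X. c.(b.X + d.X) + c.0 + c.(d.X + (X + X))) + (rec X. c.(b.X + d.X) + c.0 + c.(d.X + (X + X)))) has moves -c-> n1, -c-> n2, -c-> n3, -d-> n0
Coarsest stable partition (strong bisimilarity classes):
  B0 = {m0}
  B1 = {m2}
  B2 = {m1}
  B3 = {n0}
  B4 = {n3}
  B5 = {n2}
  B6 = {n1}
m0 ∈ B0, n0 ∈ B3 → different blocks

P ≁ Q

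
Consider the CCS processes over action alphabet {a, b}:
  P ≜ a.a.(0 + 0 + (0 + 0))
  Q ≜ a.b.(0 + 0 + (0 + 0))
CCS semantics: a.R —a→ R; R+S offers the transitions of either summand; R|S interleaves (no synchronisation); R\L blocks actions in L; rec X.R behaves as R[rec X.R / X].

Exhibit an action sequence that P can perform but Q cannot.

Reachable graph of P (3 states):
  s0 = a.a.(0 + 0 + (0 + 0)) has moves =a=> s1
  s1 = a.(0 + 0 + (0 + 0)) has moves =a=> s2
  s2 = 0 + 0 + (0 + 0) has moves ∅
Reachable graph of Q (3 states):
  t0 = a.b.(0 + 0 + (0 + 0)) has moves =a=> t1
  t1 = b.(0 + 0 + (0 + 0)) has moves =b=> t2
  t2 = 0 + 0 + (0 + 0) has moves ∅
Executing aa from P (initial set {s0}):
  [1] a ⇒ {s1}
  [2] a ⇒ {s2}
  P completes σ.
Executing aa from Q (initial set {t0}):
  [1] a ⇒ {t1}
  [2] a ⇒ ∅ (Q stuck)

aa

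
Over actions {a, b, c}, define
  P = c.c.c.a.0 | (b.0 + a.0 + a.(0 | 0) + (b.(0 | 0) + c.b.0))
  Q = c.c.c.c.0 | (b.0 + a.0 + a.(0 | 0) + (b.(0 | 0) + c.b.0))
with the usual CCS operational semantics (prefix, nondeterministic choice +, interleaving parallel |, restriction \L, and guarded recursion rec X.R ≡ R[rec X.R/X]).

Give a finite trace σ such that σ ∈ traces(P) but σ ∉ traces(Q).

accca

P's transition system — 20 states:
  s0 = c.c.c.a.0 | (b.0 + a.0 + a.(0 | 0) + (b.(0 | 0) + c.b.0)) has moves —a→ s1, —a→ s2, —b→ s1, —b→ s2, —c→ s3, —c→ s4
  s1 = c.c.c.a.0 | (0 | 0) has moves —c→ s5
  s2 = c.c.c.a.0 | 0 has moves —c→ s6
  s3 = c.c.a.0 | (b.0 + a.0 + a.(0 | 0) + (b.(0 | 0) + c.b.0)) has moves —a→ s5, —a→ s6, —b→ s5, —b→ s6, —c→ s7, —c→ s8
  s4 = c.c.c.a.0 | b.0 has moves —b→ s2, —c→ s8
  s5 = c.c.a.0 | (0 | 0) has moves —c→ s9
  s6 = c.c.a.0 | 0 has moves —c→ s10
  s7 = c.a.0 | (b.0 + a.0 + a.(0 | 0) + (b.(0 | 0) + c.b.0)) has moves —a→ s10, —a→ s9, —b→ s10, —b→ s9, —c→ s11, —c→ s12
  s8 = c.c.a.0 | b.0 has moves —b→ s6, —c→ s12
  s9 = c.a.0 | (0 | 0) has moves —c→ s13
  s10 = c.a.0 | 0 has moves —c→ s14
  s11 = a.0 | (b.0 + a.0 + a.(0 | 0) + (b.(0 | 0) + c.b.0)) has moves —a→ s13, —a→ s14, —a→ s15, —b→ s13, —b→ s14, —c→ s16
  s12 = c.a.0 | b.0 has moves —b→ s10, —c→ s16
  s13 = a.0 | (0 | 0) has moves —a→ s17
  s14 = a.0 | 0 has moves —a→ s18
  s15 = 0 | (b.0 + a.0 + a.(0 | 0) + (b.(0 | 0) + c.b.0)) has moves —a→ s17, —a→ s18, —b→ s17, —b→ s18, —c→ s19
  s16 = a.0 | b.0 has moves —a→ s19, —b→ s14
  s17 = 0 | (0 | 0) has moves ·
  s18 = 0 | 0 has moves ·
  s19 = 0 | b.0 has moves —b→ s18
Q's transition system — 20 states:
  t0 = c.c.c.c.0 | (b.0 + a.0 + a.(0 | 0) + (b.(0 | 0) + c.b.0)) has moves —a→ t1, —a→ t2, —b→ t1, —b→ t2, —c→ t3, —c→ t4
  t1 = c.c.c.c.0 | (0 | 0) has moves —c→ t5
  t2 = c.c.c.c.0 | 0 has moves —c→ t6
  t3 = c.c.c.0 | (b.0 + a.0 + a.(0 | 0) + (b.(0 | 0) + c.b.0)) has moves —a→ t5, —a→ t6, —b→ t5, —b→ t6, —c→ t7, —c→ t8
  t4 = c.c.c.c.0 | b.0 has moves —b→ t2, —c→ t8
  t5 = c.c.c.0 | (0 | 0) has moves —c→ t9
  t6 = c.c.c.0 | 0 has moves —c→ t10
  t7 = c.c.0 | (b.0 + a.0 + a.(0 | 0) + (b.(0 | 0) + c.b.0)) has moves —a→ t10, —a→ t9, —b→ t10, —b→ t9, —c→ t11, —c→ t12
  t8 = c.c.c.0 | b.0 has moves —b→ t6, —c→ t12
  t9 = c.c.0 | (0 | 0) has moves —c→ t13
  t10 = c.c.0 | 0 has moves —c→ t14
  t11 = c.0 | (b.0 + a.0 + a.(0 | 0) + (b.(0 | 0) + c.b.0)) has moves —a→ t13, —a→ t14, —b→ t13, —b→ t14, —c→ t15, —c→ t16
  t12 = c.c.0 | b.0 has moves —b→ t10, —c→ t16
  t13 = c.0 | (0 | 0) has moves —c→ t17
  t14 = c.0 | 0 has moves —c→ t18
  t15 = 0 | (b.0 + a.0 + a.(0 | 0) + (b.(0 | 0) + c.b.0)) has moves —a→ t17, —a→ t18, —b→ t17, —b→ t18, —c→ t19
  t16 = c.0 | b.0 has moves —b→ t14, —c→ t19
  t17 = 0 | (0 | 0) has moves ·
  t18 = 0 | 0 has moves ·
  t19 = 0 | b.0 has moves —b→ t18
Run σ = ⟨accca⟩ on P: start {s0}
  step 1 (a): {s1, s2}
  step 2 (c): {s5, s6}
  step 3 (c): {s10, s9}
  step 4 (c): {s13, s14}
  step 5 (a): {s17, s18}
  — P admits the full trace.
Run σ = ⟨accca⟩ on Q: start {t0}
  step 1 (a): {t1, t2}
  step 2 (c): {t5, t6}
  step 3 (c): {t10, t9}
  step 4 (c): {t13, t14}
  step 5 (a): ∅ (Q stuck)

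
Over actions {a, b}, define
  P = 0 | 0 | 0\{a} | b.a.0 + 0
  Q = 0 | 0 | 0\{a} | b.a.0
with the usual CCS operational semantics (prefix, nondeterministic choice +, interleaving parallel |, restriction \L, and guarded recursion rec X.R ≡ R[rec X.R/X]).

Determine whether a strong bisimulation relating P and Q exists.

YES

P's transition system — 3 states:
  u0 = 0 | 0 | 0\{a} | b.a.0 + 0 has moves =b=> u1
  u1 = 0 | 0 | 0\{a} | a.0 has moves =a=> u2
  u2 = 0 | 0 | 0\{a} | 0 has moves stopped
Q's transition system — 3 states:
  v0 = 0 | 0 | 0\{a} | b.a.0 has moves =b=> v1
  v1 = 0 | 0 | 0\{a} | a.0 has moves =a=> v2
  v2 = 0 | 0 | 0\{a} | 0 has moves stopped
Coarsest stable partition (strong bisimilarity classes):
  B0 = {u0, v0}
  B1 = {u1, v1}
  B2 = {u2, v2}
u0 ∈ B0, v0 ∈ B0 → same block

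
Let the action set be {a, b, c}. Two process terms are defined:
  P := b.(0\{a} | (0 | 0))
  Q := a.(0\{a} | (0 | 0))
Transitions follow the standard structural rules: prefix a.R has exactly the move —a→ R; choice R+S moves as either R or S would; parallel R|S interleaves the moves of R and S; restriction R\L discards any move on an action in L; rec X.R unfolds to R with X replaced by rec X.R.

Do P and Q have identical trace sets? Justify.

traces(P) ≠ traces(Q) — witness ⟨b⟩

LTS(P): 2 reachable states
  s0 = b.(0\{a} | (0 | 0)) has moves —b→ s1
  s1 = 0\{a} | (0 | 0) has moves deadlocked
LTS(Q): 2 reachable states
  t0 = a.(0\{a} | (0 | 0)) has moves —a→ t1
  t1 = 0\{a} | (0 | 0) has moves deadlocked
Trace ⟨b⟩ through P, begin at {s0}:
  step 1 (b): {s1}
  ✓ P
Trace ⟨b⟩ through Q, begin at {t0}:
  step 1 (b): ∅ (Q stuck)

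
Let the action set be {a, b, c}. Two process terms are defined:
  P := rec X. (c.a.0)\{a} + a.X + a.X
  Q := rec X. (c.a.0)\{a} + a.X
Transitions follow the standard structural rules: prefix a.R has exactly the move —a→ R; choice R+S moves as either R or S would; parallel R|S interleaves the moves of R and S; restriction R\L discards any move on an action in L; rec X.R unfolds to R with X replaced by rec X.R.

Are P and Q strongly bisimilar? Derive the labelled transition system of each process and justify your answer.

P's transition system — 2 states:
  u0 = rec X. (c.a.0)\{a} + a.X + a.X :: —a→ u0, —c→ u1
  u1 = (a.0)\{a} :: ·
Q's transition system — 2 states:
  v0 = rec X. (c.a.0)\{a} + a.X :: —a→ v0, —c→ v1
  v1 = (a.0)\{a} :: ·
Partition-refinement fixed point:
  B0 = {u0, v0}
  B1 = {u1, v1}
u0 ∈ B0, v0 ∈ B0 → same block

YES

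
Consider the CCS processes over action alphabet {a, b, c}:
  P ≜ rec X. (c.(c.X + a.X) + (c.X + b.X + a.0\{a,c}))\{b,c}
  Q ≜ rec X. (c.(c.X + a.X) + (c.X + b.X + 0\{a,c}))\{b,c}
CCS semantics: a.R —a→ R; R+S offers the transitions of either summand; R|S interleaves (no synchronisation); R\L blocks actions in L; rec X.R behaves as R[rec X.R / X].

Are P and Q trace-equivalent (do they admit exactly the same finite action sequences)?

LTS(P): 2 reachable states
  m0 = rec X. (c.(c.X + a.X) + (c.X + b.X + a.0\{a,c}))\{b,c} :: ··a··> m1
  m1 = 0\{a,c}\{b,c} :: stopped
LTS(Q): 1 reachable states
  n0 = rec X. (c.(c.X + a.X) + (c.X + b.X + 0\{a,c}))\{b,c} :: stopped
Run σ = ⟨a⟩ on P: start {m0}
  after a @ step 1: {m1}
  P completes σ.
Run σ = ⟨a⟩ on Q: start {n0}
  after a @ step 1: no successor for Q

NO — witness ⟨a⟩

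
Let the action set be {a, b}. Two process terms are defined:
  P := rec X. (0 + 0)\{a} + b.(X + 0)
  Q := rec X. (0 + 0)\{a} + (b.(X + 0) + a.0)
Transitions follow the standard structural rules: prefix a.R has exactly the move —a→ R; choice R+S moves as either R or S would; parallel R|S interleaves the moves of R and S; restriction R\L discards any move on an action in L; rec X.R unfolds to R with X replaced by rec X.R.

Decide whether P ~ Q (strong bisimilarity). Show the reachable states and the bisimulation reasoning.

Reachable graph of P (2 states):
  u0 = rec X. (0 + 0)\{a} + b.(X + 0) ⊢ =b=> u1
  u1 = (rec X. (0 + 0)\{a} + b.(X + 0)) + 0 ⊢ =b=> u1
Reachable graph of Q (3 states):
  v0 = rec X. (0 + 0)\{a} + (b.(X + 0) + a.0) ⊢ =a=> v1, =b=> v2
  v1 = 0 ⊢ ∅
  v2 = (rec X. (0 + 0)\{a} + (b.(X + 0) + a.0)) + 0 ⊢ =a=> v1, =b=> v2
Partition-refinement fixed point:
  B0 = {u0, u1}
  B1 = {v0, v2}
  B2 = {v1}
u0 ∈ B0, v0 ∈ B1 → different blocks

not bisimilar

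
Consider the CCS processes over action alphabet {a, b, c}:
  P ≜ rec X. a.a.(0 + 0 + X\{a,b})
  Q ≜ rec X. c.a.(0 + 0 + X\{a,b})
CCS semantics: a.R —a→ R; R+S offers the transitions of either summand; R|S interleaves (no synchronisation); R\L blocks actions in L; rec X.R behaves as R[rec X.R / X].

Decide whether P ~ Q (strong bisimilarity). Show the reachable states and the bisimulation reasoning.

P ≁ Q

P's transition system — 3 states:
  m0 = rec X. a.a.(0 + 0 + X\{a,b}) :: -a-> m1
  m1 = a.(0 + 0 + (rec X. a.a.(0 + 0 + X\{a,b}))\{a,b}) :: -a-> m2
  m2 = 0 + 0 + (rec X. a.a.(0 + 0 + X\{a,b}))\{a,b} :: ∅
Q's transition system — 4 states:
  n0 = rec X. c.a.(0 + 0 + X\{a,b}) :: -c-> n1
  n1 = a.(0 + 0 + (rec X. c.a.(0 + 0 + X\{a,b}))\{a,b}) :: -a-> n2
  n2 = 0 + 0 + (rec X. c.a.(0 + 0 + X\{a,b}))\{a,b} :: -c-> n3
  n3 = (a.(0 + 0 + (rec X. c.a.(0 + 0 + X\{a,b}))\{a,b}))\{a,b} :: ∅
Coarsest stable partition (strong bisimilarity classes):
  B0 = {m0}
  B1 = {m1}
  B2 = {m2, n3}
  B3 = {n0}
  B4 = {n1}
  B5 = {n2}
m0 ∈ B0, n0 ∈ B3 → different blocks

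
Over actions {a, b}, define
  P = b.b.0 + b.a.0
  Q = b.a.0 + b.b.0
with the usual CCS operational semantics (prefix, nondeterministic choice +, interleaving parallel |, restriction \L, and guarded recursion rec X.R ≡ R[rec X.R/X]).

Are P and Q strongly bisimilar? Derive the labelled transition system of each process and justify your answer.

bisimilar

Reachable graph of P (4 states):
  p0 = b.b.0 + b.a.0 → --b--▸ p1, --b--▸ p2
  p1 = a.0 → --a--▸ p3
  p2 = b.0 → --b--▸ p3
  p3 = 0 → stopped
Reachable graph of Q (4 states):
  q0 = b.a.0 + b.b.0 → --b--▸ q1, --b--▸ q2
  q1 = a.0 → --a--▸ q3
  q2 = b.0 → --b--▸ q3
  q3 = 0 → stopped
Coarsest stable partition (strong bisimilarity classes):
  B0 = {p0, q0}
  B1 = {p1, q1}
  B2 = {p3, q3}
  B3 = {p2, q2}
p0 ∈ B0, q0 ∈ B0 → same block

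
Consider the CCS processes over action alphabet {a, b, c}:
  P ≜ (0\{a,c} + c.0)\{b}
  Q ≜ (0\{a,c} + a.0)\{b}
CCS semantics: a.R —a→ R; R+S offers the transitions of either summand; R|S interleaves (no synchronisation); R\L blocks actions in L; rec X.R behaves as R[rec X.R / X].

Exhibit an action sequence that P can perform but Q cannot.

c

P's transition system — 2 states:
  m0 = (0\{a,c} + c.0)\{b} :: —c→ m1
  m1 = 0\{b} :: stopped
Q's transition system — 2 states:
  n0 = (0\{a,c} + a.0)\{b} :: —a→ n1
  n1 = 0\{b} :: stopped
Trace ⟨c⟩ through P, begin at {m0}:
  after c @ step 1: {m1}
  ✓ P
Trace ⟨c⟩ through Q, begin at {n0}:
  after c @ step 1: ∅  — Q cannot continue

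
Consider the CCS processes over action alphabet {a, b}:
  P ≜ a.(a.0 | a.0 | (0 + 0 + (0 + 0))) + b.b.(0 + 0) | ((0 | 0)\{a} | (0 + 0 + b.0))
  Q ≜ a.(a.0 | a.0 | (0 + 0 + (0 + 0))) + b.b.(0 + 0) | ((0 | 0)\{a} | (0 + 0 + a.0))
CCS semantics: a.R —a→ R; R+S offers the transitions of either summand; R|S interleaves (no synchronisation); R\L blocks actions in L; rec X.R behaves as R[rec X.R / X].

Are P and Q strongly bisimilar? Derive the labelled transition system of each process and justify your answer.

not bisimilar

Reachable graph of P (10 states):
  u0 = a.(a.0 | a.0 | (0 + 0 + (0 + 0))) + b.b.(0 + 0) | ((0 | 0)\{a} | (0 + 0 + b.0)) → ··a··> u1, ··b··> u2, ··b··> u3
  u1 = a.0 | a.0 | (0 + 0 + (0 + 0)) → ··a··> u4, ··a··> u5
  u2 = b.(0 + 0) | ((0 | 0)\{a} | (0 + 0 + b.0)) → ··b··> u6, ··b··> u7
  u3 = b.b.(0 + 0) | ((0 | 0)\{a} | 0) → ··b··> u7
  u4 = 0 | a.0 | (0 + 0 + (0 + 0)) → ··a··> u8
  u5 = a.0 | 0 | (0 + 0 + (0 + 0)) → ··a··> u8
  u6 = (0 + 0) | ((0 | 0)\{a} | (0 + 0 + b.0)) → ··b··> u9
  u7 = b.(0 + 0) | ((0 | 0)\{a} | 0) → ··b··> u9
  u8 = 0 | 0 | (0 + 0 + (0 + 0)) → ·
  u9 = (0 + 0) | ((0 | 0)\{a} | 0) → ·
Reachable graph of Q (10 states):
  v0 = a.(a.0 | a.0 | (0 + 0 + (0 + 0))) + b.b.(0 + 0) | ((0 | 0)\{a} | (0 + 0 + a.0)) → ··a··> v1, ··a··> v2, ··b··> v3
  v1 = a.0 | a.0 | (0 + 0 + (0 + 0)) → ··a··> v4, ··a··> v5
  v2 = b.b.(0 + 0) | ((0 | 0)\{a} | 0) → ··b··> v6
  v3 = b.(0 + 0) | ((0 | 0)\{a} | (0 + 0 + a.0)) → ··a··> v6, ··b··> v7
  v4 = 0 | a.0 | (0 + 0 + (0 + 0)) → ··a··> v8
  v5 = a.0 | 0 | (0 + 0 + (0 + 0)) → ··a··> v8
  v6 = b.(0 + 0) | ((0 | 0)\{a} | 0) → ··b··> v9
  v7 = (0 + 0) | ((0 | 0)\{a} | (0 + 0 + a.0)) → ··a··> v9
  v8 = 0 | 0 | (0 + 0 + (0 + 0)) → ·
  v9 = (0 + 0) | ((0 | 0)\{a} | 0) → ·
Bisimilarity quotient blocks:
  B0 = {u0}
  B1 = {u2, u3, v2}
  B2 = {u6, u7, v6}
  B3 = {u8, u9, v8, v9}
  B4 = {u1, v1}
  B5 = {u4, u5, v4, v5, v7}
  B6 = {v0}
  B7 = {v3}
u0 ∈ B0, v0 ∈ B6 → different blocks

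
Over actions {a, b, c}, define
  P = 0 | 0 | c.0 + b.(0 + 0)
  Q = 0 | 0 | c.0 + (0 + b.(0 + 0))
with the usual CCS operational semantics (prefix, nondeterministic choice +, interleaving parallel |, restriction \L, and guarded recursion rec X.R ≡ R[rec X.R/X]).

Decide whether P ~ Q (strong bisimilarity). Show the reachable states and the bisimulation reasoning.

Reachable graph of P (3 states):
  u0 = 0 | 0 | c.0 + b.(0 + 0) | --b--▸ u1, --c--▸ u2
  u1 = 0 + 0 | stopped
  u2 = 0 | 0 | 0 | stopped
Reachable graph of Q (3 states):
  v0 = 0 | 0 | c.0 + (0 + b.(0 + 0)) | --b--▸ v1, --c--▸ v2
  v1 = 0 + 0 | stopped
  v2 = 0 | 0 | 0 | stopped
Partition-refinement fixed point:
  B0 = {u0, v0}
  B1 = {u1, u2, v1, v2}
u0 ∈ B0, v0 ∈ B0 → same block

YES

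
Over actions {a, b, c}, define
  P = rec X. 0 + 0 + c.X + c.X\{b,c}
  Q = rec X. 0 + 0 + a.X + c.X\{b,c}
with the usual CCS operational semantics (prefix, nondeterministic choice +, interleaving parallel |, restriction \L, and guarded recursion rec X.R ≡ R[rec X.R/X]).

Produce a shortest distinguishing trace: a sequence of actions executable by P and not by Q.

LTS(P): 2 reachable states
  u0 = rec X. 0 + 0 + c.X + c.X\{b,c} ⊢ -c-> u0, -c-> u1
  u1 = (rec X. 0 + 0 + c.X + c.X\{b,c})\{b,c} ⊢ ∅
LTS(Q): 2 reachable states
  v0 = rec X. 0 + 0 + a.X + c.X\{b,c} ⊢ -a-> v0, -c-> v1
  v1 = (rec X. 0 + 0 + a.X + c.X\{b,c})\{b,c} ⊢ -a-> v1
Executing cc from P (initial set {u0}):
  [1] c ⇒ {u0, u1}
  [2] c ⇒ {u0, u1}
  ✓ P
Executing cc from Q (initial set {v0}):
  [1] c ⇒ {v1}
  [2] c ⇒ ∅ (Q stuck)

cc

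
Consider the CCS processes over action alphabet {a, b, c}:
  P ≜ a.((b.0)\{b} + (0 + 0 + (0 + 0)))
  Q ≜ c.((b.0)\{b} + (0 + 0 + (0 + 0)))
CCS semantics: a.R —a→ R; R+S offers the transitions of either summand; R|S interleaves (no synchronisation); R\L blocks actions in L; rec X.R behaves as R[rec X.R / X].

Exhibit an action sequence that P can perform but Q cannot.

P's transition system — 2 states:
  m0 = a.((b.0)\{b} + (0 + 0 + (0 + 0))) → =a=> m1
  m1 = (b.0)\{b} + (0 + 0 + (0 + 0)) → stopped
Q's transition system — 2 states:
  n0 = c.((b.0)\{b} + (0 + 0 + (0 + 0))) → =c=> n1
  n1 = (b.0)\{b} + (0 + 0 + (0 + 0)) → stopped
Executing a from P (initial set {m0}):
  [1] a ⇒ {m1}
  P completes σ.
Executing a from Q (initial set {n0}):
  [1] a ⇒ ∅  — Q cannot continue

a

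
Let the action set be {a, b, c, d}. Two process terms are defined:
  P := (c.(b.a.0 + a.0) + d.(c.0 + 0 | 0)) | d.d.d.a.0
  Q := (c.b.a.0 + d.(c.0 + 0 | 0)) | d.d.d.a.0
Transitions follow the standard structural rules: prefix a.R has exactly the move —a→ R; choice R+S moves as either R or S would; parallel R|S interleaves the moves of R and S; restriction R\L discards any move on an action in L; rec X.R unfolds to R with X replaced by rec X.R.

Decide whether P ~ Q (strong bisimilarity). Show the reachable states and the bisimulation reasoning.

P's transition system — 25 states:
  m0 = (c.(b.a.0 + a.0) + d.(c.0 + 0 | 0)) | d.d.d.a.0 | —c→ m1, —d→ m2, —d→ m3
  m1 = (b.a.0 + a.0) | d.d.d.a.0 | —a→ m4, —b→ m5, —d→ m6
  m2 = (c.(b.a.0 + a.0) + d.(c.0 + 0 | 0)) | d.d.a.0 | —c→ m6, —d→ m7, —d→ m8
  m3 = (c.0 + 0 | 0) | d.d.d.a.0 | —c→ m4, —d→ m8
  m4 = 0 | d.d.d.a.0 | —d→ m9
  m5 = a.0 | d.d.d.a.0 | —a→ m4, —d→ m10
  m6 = (b.a.0 + a.0) | d.d.a.0 | —a→ m9, —b→ m10, —d→ m11
  m7 = (c.(b.a.0 + a.0) + d.(c.0 + 0 | 0)) | d.a.0 | —c→ m11, —d→ m12, —d→ m13
  m8 = (c.0 + 0 | 0) | d.d.a.0 | —c→ m9, —d→ m13
  m9 = 0 | d.d.a.0 | —d→ m14
  m10 = a.0 | d.d.a.0 | —a→ m9, —d→ m15
  m11 = (b.a.0 + a.0) | d.a.0 | —a→ m14, —b→ m15, —d→ m16
  m12 = (c.(b.a.0 + a.0) + d.(c.0 + 0 | 0)) | a.0 | —a→ m17, —c→ m16, —d→ m18
  m13 = (c.0 + 0 | 0) | d.a.0 | —c→ m14, —d→ m18
  m14 = 0 | d.a.0 | —d→ m19
  m15 = a.0 | d.a.0 | —a→ m14, —d→ m20
  m16 = (b.a.0 + a.0) | a.0 | —a→ m19, —a→ m21, —b→ m20
  m17 = (c.(b.a.0 + a.0) + d.(c.0 + 0 | 0)) | 0 | —c→ m21, —d→ m22
  m18 = (c.0 + 0 | 0) | a.0 | —a→ m22, —c→ m19
  m19 = 0 | a.0 | —a→ m23
  m20 = a.0 | a.0 | —a→ m19, —a→ m24
  m21 = (b.a.0 + a.0) | 0 | —a→ m23, —b→ m24
  m22 = (c.0 + 0 | 0) | 0 | —c→ m23
  m23 = 0 | 0 | ∅
  m24 = a.0 | 0 | —a→ m23
Q's transition system — 25 states:
  n0 = (c.b.a.0 + d.(c.0 + 0 | 0)) | d.d.d.a.0 | —c→ n1, —d→ n2, —d→ n3
  n1 = b.a.0 | d.d.d.a.0 | —b→ n4, —d→ n5
  n2 = (c.0 + 0 | 0) | d.d.d.a.0 | —c→ n6, —d→ n7
  n3 = (c.b.a.0 + d.(c.0 + 0 | 0)) | d.d.a.0 | —c→ n5, —d→ n7, —d→ n8
  n4 = a.0 | d.d.d.a.0 | —a→ n6, —d→ n9
  n5 = b.a.0 | d.d.a.0 | —b→ n9, —d→ n10
  n6 = 0 | d.d.d.a.0 | —d→ n11
  n7 = (c.0 + 0 | 0) | d.d.a.0 | —c→ n11, —d→ n12
  n8 = (c.b.a.0 + d.(c.0 + 0 | 0)) | d.a.0 | —c→ n10, —d→ n12, —d→ n13
  n9 = a.0 | d.d.a.0 | —a→ n11, —d→ n14
  n10 = b.a.0 | d.a.0 | —b→ n14, —d→ n15
  n11 = 0 | d.d.a.0 | —d→ n16
  n12 = (c.0 + 0 | 0) | d.a.0 | —c→ n16, —d→ n17
  n13 = (c.b.a.0 + d.(c.0 + 0 | 0)) | a.0 | —a→ n18, —c→ n15, —d→ n17
  n14 = a.0 | d.a.0 | —a→ n16, —d→ n19
  n15 = b.a.0 | a.0 | —a→ n20, —b→ n19
  n16 = 0 | d.a.0 | —d→ n21
  n17 = (c.0 + 0 | 0) | a.0 | —a→ n22, —c→ n21
  n18 = (c.b.a.0 + d.(c.0 + 0 | 0)) | 0 | —c→ n20, —d→ n22
  n19 = a.0 | a.0 | —a→ n21, —a→ n23
  n20 = b.a.0 | 0 | —b→ n23
  n21 = 0 | a.0 | —a→ n24
  n22 = (c.0 + 0 | 0) | 0 | —c→ n24
  n23 = a.0 | 0 | —a→ n24
  n24 = 0 | 0 | ∅
Coarsest stable partition (strong bisimilarity classes):
  B0 = {m0}
  B1 = {m2}
  B2 = {m6}
  B3 = {m9, n11}
  B4 = {m14, n16}
  B5 = {m19, m24, n21, n23}
  B6 = {m23, n24}
  B7 = {m11}
  B8 = {m15, n14}
  B9 = {m20, n19}
  B10 = {m16}
  B11 = {m21}
  B12 = {m10, n9}
  B13 = {m7}
  B14 = {m12}
  B15 = {m17}
  B16 = {m22, n22}
  B17 = {m18, n17}
  B18 = {m13, n12}
  B19 = {m8, n7}
  B20 = {m1}
  B21 = {m4, n6}
  B22 = {m5, n4}
  B23 = {m3, n2}
  B24 = {n0}
  B25 = {n1}
  B26 = {n5}
  B27 = {n10}
  B28 = {n15}
  B29 = {n20}
  B30 = {n3}
  B31 = {n8}
  B32 = {n13}
  B33 = {n18}
m0 ∈ B0, n0 ∈ B24 → different blocks

P ≁ Q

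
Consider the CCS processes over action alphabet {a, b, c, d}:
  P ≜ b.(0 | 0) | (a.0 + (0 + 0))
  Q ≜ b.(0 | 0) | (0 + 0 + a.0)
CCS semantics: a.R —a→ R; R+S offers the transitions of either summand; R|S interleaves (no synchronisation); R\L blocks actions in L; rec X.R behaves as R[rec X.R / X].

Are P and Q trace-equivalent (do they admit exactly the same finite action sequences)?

YES

P's transition system — 4 states:
  m0 = b.(0 | 0) | (a.0 + (0 + 0)) → ··a··> m1, ··b··> m2
  m1 = b.(0 | 0) | 0 → ··b··> m3
  m2 = 0 | 0 | (a.0 + (0 + 0)) → ··a··> m3
  m3 = 0 | 0 | 0 → stopped
Q's transition system — 4 states:
  n0 = b.(0 | 0) | (0 + 0 + a.0) → ··a··> n1, ··b··> n2
  n1 = b.(0 | 0) | 0 → ··b··> n3
  n2 = 0 | 0 | (0 + 0 + a.0) → ··a··> n3
  n3 = 0 | 0 | 0 → stopped
Coarsest stable partition (strong bisimilarity classes):
  B0 = {m0, n0}
  B1 = {m2, n2}
  B2 = {m3, n3}
  B3 = {m1, n1}
m0 ∈ B0, n0 ∈ B0 → same block
Bisimilar ⇒ trace-equivalent.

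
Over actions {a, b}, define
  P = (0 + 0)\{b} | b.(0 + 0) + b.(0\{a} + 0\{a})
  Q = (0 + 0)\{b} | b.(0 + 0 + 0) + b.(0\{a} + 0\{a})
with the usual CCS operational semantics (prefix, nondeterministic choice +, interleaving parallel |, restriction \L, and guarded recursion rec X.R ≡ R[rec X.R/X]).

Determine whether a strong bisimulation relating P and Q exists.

P's transition system — 3 states:
  p0 = (0 + 0)\{b} | b.(0 + 0) + b.(0\{a} + 0\{a}) | =b=> p1, =b=> p2
  p1 = (0 + 0)\{b} | (0 + 0) | ∅
  p2 = 0\{a} + 0\{a} | ∅
Q's transition system — 3 states:
  q0 = (0 + 0)\{b} | b.(0 + 0 + 0) + b.(0\{a} + 0\{a}) | =b=> q1, =b=> q2
  q1 = (0 + 0)\{b} | (0 + 0 + 0) | ∅
  q2 = 0\{a} + 0\{a} | ∅
Partition-refinement fixed point:
  B0 = {p0, q0}
  B1 = {p1, p2, q1, q2}
p0 ∈ B0, q0 ∈ B0 → same block

YES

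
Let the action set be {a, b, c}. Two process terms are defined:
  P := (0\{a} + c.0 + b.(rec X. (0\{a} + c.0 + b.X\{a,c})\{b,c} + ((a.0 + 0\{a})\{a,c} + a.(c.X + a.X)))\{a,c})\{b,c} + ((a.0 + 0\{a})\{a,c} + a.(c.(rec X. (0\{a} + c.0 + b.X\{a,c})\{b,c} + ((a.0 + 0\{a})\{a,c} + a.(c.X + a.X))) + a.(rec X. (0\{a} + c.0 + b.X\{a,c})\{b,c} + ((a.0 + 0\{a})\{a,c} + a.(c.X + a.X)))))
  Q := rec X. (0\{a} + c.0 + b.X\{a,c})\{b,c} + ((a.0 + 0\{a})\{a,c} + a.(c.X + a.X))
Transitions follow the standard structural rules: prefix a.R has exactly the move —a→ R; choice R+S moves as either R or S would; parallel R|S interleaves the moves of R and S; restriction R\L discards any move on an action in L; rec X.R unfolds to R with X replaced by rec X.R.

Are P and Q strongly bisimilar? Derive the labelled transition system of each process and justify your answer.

Reachable graph of P (3 states):
  p0 = (0\{a} + c.0 + b.(rec X. (0\{a} + c.0 + b.X\{a,c})\{b,c} + ((a.0 + 0\{a})\{a,c} + a.(c.X + a.X)))\{a,c})\{b,c} + ((a.0 + 0\{a})\{a,c} + a.(c.(rec X. (0\{a} + c.0 + b.X\{a,c})\{b,c} + ((a.0 + 0\{a})\{a,c} + a.(c.X + a.X))) + a.(rec X. (0\{a} + c.0 + b.X\{a,c})\{b,c} + ((a.0 + 0\{a})\{a,c} + a.(c.X + a.X))))) → =a=> p1
  p1 = c.(rec X. (0\{a} + c.0 + b.X\{a,c})\{b,c} + ((a.0 + 0\{a})\{a,c} + a.(c.X + a.X))) + a.(rec X. (0\{a} + c.0 + b.X\{a,c})\{b,c} + ((a.0 + 0\{a})\{a,c} + a.(c.X + a.X))) → =a=> p2, =c=> p2
  p2 = rec X. (0\{a} + c.0 + b.X\{a,c})\{b,c} + ((a.0 + 0\{a})\{a,c} + a.(c.X + a.X)) → =a=> p1
Reachable graph of Q (2 states):
  q0 = rec X. (0\{a} + c.0 + b.X\{a,c})\{b,c} + ((a.0 + 0\{a})\{a,c} + a.(c.X + a.X)) → =a=> q1
  q1 = c.(rec X. (0\{a} + c.0 + b.X\{a,c})\{b,c} + ((a.0 + 0\{a})\{a,c} + a.(c.X + a.X))) + a.(rec X. (0\{a} + c.0 + b.X\{a,c})\{b,c} + ((a.0 + 0\{a})\{a,c} + a.(c.X + a.X))) → =a=> q0, =c=> q0
Coarsest stable partition (strong bisimilarity classes):
  B0 = {p0, p2, q0}
  B1 = {p1, q1}
p0 ∈ B0, q0 ∈ B0 → same block

YES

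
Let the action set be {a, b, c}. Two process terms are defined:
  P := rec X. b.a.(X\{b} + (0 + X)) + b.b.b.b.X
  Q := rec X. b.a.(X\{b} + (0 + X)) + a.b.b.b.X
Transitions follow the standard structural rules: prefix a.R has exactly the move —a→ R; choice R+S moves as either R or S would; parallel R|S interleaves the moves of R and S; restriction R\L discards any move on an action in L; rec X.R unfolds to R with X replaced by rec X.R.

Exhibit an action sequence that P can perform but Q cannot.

P's transition system — 6 states:
  m0 = rec X. b.a.(X\{b} + (0 + X)) + b.b.b.b.X → ··b··> m1, ··b··> m2
  m1 = a.((rec X. b.a.(X\{b} + (0 + X)) + b.b.b.b.X)\{b} + (0 + (rec X. b.a.(X\{b} + (0 + X)) + b.b.b.b.X))) → ··a··> m3
  m2 = b.b.b.(rec X. b.a.(X\{b} + (0 + X)) + b.b.b.b.X) → ··b··> m4
  m3 = (rec X. b.a.(X\{b} + (0 + X)) + b.b.b.b.X)\{b} + (0 + (rec X. b.a.(X\{b} + (0 + X)) + b.b.b.b.X)) → ··b··> m1, ··b··> m2
  m4 = b.b.(rec X. b.a.(X\{b} + (0 + X)) + b.b.b.b.X) → ··b··> m5
  m5 = b.(rec X. b.a.(X\{b} + (0 + X)) + b.b.b.b.X) → ··b··> m0
Q's transition system — 7 states:
  n0 = rec X. b.a.(X\{b} + (0 + X)) + a.b.b.b.X → ··a··> n1, ··b··> n2
  n1 = b.b.b.(rec X. b.a.(X\{b} + (0 + X)) + a.b.b.b.X) → ··b··> n3
  n2 = a.((rec X. b.a.(X\{b} + (0 + X)) + a.b.b.b.X)\{b} + (0 + (rec X. b.a.(X\{b} + (0 + X)) + a.b.b.b.X))) → ··a··> n4
  n3 = b.b.(rec X. b.a.(X\{b} + (0 + X)) + a.b.b.b.X) → ··b··> n5
  n4 = (rec X. b.a.(X\{b} + (0 + X)) + a.b.b.b.X)\{b} + (0 + (rec X. b.a.(X\{b} + (0 + X)) + a.b.b.b.X)) → ··a··> n1, ··a··> n6, ··b··> n2
  n5 = b.(rec X. b.a.(X\{b} + (0 + X)) + a.b.b.b.X) → ··b··> n0
  n6 = (b.b.b.(rec X. b.a.(X\{b} + (0 + X)) + a.b.b.b.X))\{b} → (no moves)
Trace ⟨bb⟩ through P, begin at {m0}:
  after b @ step 1: {m1, m2}
  after b @ step 2: {m4}
  P completes σ.
Trace ⟨bb⟩ through Q, begin at {n0}:
  after b @ step 1: {n2}
  after b @ step 2: no successor for Q

bb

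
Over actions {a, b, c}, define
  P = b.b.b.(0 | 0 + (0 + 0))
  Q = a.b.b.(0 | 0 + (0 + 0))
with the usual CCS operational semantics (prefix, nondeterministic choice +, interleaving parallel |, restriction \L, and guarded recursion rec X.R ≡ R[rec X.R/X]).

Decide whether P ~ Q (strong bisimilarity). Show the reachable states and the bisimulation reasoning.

LTS(P): 4 reachable states
  u0 = b.b.b.(0 | 0 + (0 + 0)) :: =b=> u1
  u1 = b.b.(0 | 0 + (0 + 0)) :: =b=> u2
  u2 = b.(0 | 0 + (0 + 0)) :: =b=> u3
  u3 = 0 | 0 + (0 + 0) :: (no moves)
LTS(Q): 4 reachable states
  v0 = a.b.b.(0 | 0 + (0 + 0)) :: =a=> v1
  v1 = b.b.(0 | 0 + (0 + 0)) :: =b=> v2
  v2 = b.(0 | 0 + (0 + 0)) :: =b=> v3
  v3 = 0 | 0 + (0 + 0) :: (no moves)
Partition-refinement fixed point:
  B0 = {u0}
  B1 = {u1, v1}
  B2 = {u2, v2}
  B3 = {u3, v3}
  B4 = {v0}
u0 ∈ B0, v0 ∈ B4 → different blocks

not bisimilar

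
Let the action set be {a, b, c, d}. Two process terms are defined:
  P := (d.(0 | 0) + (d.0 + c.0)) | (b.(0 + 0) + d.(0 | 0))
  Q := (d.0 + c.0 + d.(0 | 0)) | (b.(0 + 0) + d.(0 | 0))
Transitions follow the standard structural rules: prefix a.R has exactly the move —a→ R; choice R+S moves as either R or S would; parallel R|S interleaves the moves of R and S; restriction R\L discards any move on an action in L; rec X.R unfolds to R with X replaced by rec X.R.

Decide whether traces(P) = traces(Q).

traces(P) = traces(Q)

P's transition system — 9 states:
  p0 = (d.(0 | 0) + (d.0 + c.0)) | (b.(0 + 0) + d.(0 | 0)) :: -b-> p1, -c-> p2, -d-> p2, -d-> p3, -d-> p4
  p1 = (d.(0 | 0) + (d.0 + c.0)) | (0 + 0) :: -c-> p5, -d-> p5, -d-> p6
  p2 = 0 | (b.(0 + 0) + d.(0 | 0)) :: -b-> p5, -d-> p7
  p3 = (d.(0 | 0) + (d.0 + c.0)) | (0 | 0) :: -c-> p7, -d-> p7, -d-> p8
  p4 = 0 | 0 | (b.(0 + 0) + d.(0 | 0)) :: -b-> p6, -d-> p8
  p5 = 0 | (0 + 0) :: ·
  p6 = 0 | 0 | (0 + 0) :: ·
  p7 = 0 | (0 | 0) :: ·
  p8 = 0 | 0 | (0 | 0) :: ·
Q's transition system — 9 states:
  q0 = (d.0 + c.0 + d.(0 | 0)) | (b.(0 + 0) + d.(0 | 0)) :: -b-> q1, -c-> q2, -d-> q2, -d-> q3, -d-> q4
  q1 = (d.0 + c.0 + d.(0 | 0)) | (0 + 0) :: -c-> q5, -d-> q5, -d-> q6
  q2 = 0 | (b.(0 + 0) + d.(0 | 0)) :: -b-> q5, -d-> q7
  q3 = (d.0 + c.0 + d.(0 | 0)) | (0 | 0) :: -c-> q7, -d-> q7, -d-> q8
  q4 = 0 | 0 | (b.(0 + 0) + d.(0 | 0)) :: -b-> q6, -d-> q8
  q5 = 0 | (0 + 0) :: ·
  q6 = 0 | 0 | (0 + 0) :: ·
  q7 = 0 | (0 | 0) :: ·
  q8 = 0 | 0 | (0 | 0) :: ·
Coarsest stable partition (strong bisimilarity classes):
  B0 = {p0, q0}
  B1 = {p1, p3, q1, q3}
  B2 = {p5, p6, p7, p8, q5, q6, q7, q8}
  B3 = {p2, p4, q2, q4}
p0 ∈ B0, q0 ∈ B0 → same block
Bisimilar ⇒ trace-equivalent.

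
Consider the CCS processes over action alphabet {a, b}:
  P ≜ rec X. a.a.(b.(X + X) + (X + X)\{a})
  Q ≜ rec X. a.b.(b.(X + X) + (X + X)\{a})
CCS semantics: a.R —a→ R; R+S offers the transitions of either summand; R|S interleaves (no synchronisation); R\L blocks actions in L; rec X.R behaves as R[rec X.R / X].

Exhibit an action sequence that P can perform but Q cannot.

aa

Reachable graph of P (4 states):
  s0 = rec X. a.a.(b.(X + X) + (X + X)\{a}) → =a=> s1
  s1 = a.(b.((rec X. a.a.(b.(X + X) + (X + X)\{a})) + (rec X. a.a.(b.(X + X) + (X + X)\{a}))) + ((rec X. a.a.(b.(X + X) + (X + X)\{a})) + (rec X. a.a.(b.(X + X) + (X + X)\{a})))\{a}) → =a=> s2
  s2 = b.((rec X. a.a.(b.(X + X) + (X + X)\{a})) + (rec X. a.a.(b.(X + X) + (X + X)\{a}))) + ((rec X. a.a.(b.(X + X) + (X + X)\{a})) + (rec X. a.a.(b.(X + X) + (X + X)\{a})))\{a} → =b=> s3
  s3 = (rec X. a.a.(b.(X + X) + (X + X)\{a})) + (rec X. a.a.(b.(X + X) + (X + X)\{a})) → =a=> s1
Reachable graph of Q (4 states):
  t0 = rec X. a.b.(b.(X + X) + (X + X)\{a}) → =a=> t1
  t1 = b.(b.((rec X. a.b.(b.(X + X) + (X + X)\{a})) + (rec X. a.b.(b.(X + X) + (X + X)\{a}))) + ((rec X. a.b.(b.(X + X) + (X + X)\{a})) + (rec X. a.b.(b.(X + X) + (X + X)\{a})))\{a}) → =b=> t2
  t2 = b.((rec X. a.b.(b.(X + X) + (X + X)\{a})) + (rec X. a.b.(b.(X + X) + (X + X)\{a}))) + ((rec X. a.b.(b.(X + X) + (X + X)\{a})) + (rec X. a.b.(b.(X + X) + (X + X)\{a})))\{a} → =b=> t3
  t3 = (rec X. a.b.(b.(X + X) + (X + X)\{a})) + (rec X. a.b.(b.(X + X) + (X + X)\{a})) → =a=> t1
Trace ⟨aa⟩ through P, begin at {s0}:
  step 1 (a): {s1}
  step 2 (a): {s2}
  P completes σ.
Trace ⟨aa⟩ through Q, begin at {t0}:
  step 1 (a): {t1}
  step 2 (a): ∅ (Q stuck)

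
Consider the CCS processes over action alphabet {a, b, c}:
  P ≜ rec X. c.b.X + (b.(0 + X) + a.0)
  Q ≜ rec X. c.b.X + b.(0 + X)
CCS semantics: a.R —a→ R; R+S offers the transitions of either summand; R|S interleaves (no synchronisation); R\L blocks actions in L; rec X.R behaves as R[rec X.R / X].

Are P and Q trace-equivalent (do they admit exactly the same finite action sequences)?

traces(P) ≠ traces(Q) — witness ⟨a⟩

P's transition system — 4 states:
  u0 = rec X. c.b.X + (b.(0 + X) + a.0) ⊢ ··a··> u1, ··b··> u2, ··c··> u3
  u1 = 0 ⊢ deadlocked
  u2 = 0 + (rec X. c.b.X + (b.(0 + X) + a.0)) ⊢ ··a··> u1, ··b··> u2, ··c··> u3
  u3 = b.(rec X. c.b.X + (b.(0 + X) + a.0)) ⊢ ··b··> u0
Q's transition system — 3 states:
  v0 = rec X. c.b.X + b.(0 + X) ⊢ ··b··> v1, ··c··> v2
  v1 = 0 + (rec X. c.b.X + b.(0 + X)) ⊢ ··b··> v1, ··c··> v2
  v2 = b.(rec X. c.b.X + b.(0 + X)) ⊢ ··b··> v0
Run σ = ⟨a⟩ on P: start {u0}
  step 1 (a): {u1}
  ✓ P
Run σ = ⟨a⟩ on Q: start {v0}
  step 1 (a): ∅ (Q stuck)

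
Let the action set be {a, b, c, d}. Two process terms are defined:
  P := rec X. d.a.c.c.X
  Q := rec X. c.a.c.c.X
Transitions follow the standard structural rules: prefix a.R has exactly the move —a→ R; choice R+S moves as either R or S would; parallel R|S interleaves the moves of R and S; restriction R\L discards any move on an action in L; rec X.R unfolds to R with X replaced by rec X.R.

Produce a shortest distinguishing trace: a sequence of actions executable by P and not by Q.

P's transition system — 4 states:
  p0 = rec X. d.a.c.c.X :: -d-> p1
  p1 = a.c.c.(rec X. d.a.c.c.X) :: -a-> p2
  p2 = c.c.(rec X. d.a.c.c.X) :: -c-> p3
  p3 = c.(rec X. d.a.c.c.X) :: -c-> p0
Q's transition system — 4 states:
  q0 = rec X. c.a.c.c.X :: -c-> q1
  q1 = a.c.c.(rec X. c.a.c.c.X) :: -a-> q2
  q2 = c.c.(rec X. c.a.c.c.X) :: -c-> q3
  q3 = c.(rec X. c.a.c.c.X) :: -c-> q0
Trace ⟨d⟩ through P, begin at {p0}:
  after d @ step 1: {p1}
  — P admits the full trace.
Trace ⟨d⟩ through Q, begin at {q0}:
  after d @ step 1: ∅  — Q cannot continue

d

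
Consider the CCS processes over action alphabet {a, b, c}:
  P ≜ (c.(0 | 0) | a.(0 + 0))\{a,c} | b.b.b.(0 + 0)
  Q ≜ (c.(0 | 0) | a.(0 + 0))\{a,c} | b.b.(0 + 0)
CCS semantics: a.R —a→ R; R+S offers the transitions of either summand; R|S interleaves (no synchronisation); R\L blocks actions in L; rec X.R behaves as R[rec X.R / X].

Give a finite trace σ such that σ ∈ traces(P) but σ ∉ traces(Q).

bbb

LTS(P): 4 reachable states
  s0 = (c.(0 | 0) | a.(0 + 0))\{a,c} | b.b.b.(0 + 0) :: ··b··> s1
  s1 = (c.(0 | 0) | a.(0 + 0))\{a,c} | b.b.(0 + 0) :: ··b··> s2
  s2 = (c.(0 | 0) | a.(0 + 0))\{a,c} | b.(0 + 0) :: ··b··> s3
  s3 = (c.(0 | 0) | a.(0 + 0))\{a,c} | (0 + 0) :: stopped
LTS(Q): 3 reachable states
  t0 = (c.(0 | 0) | a.(0 + 0))\{a,c} | b.b.(0 + 0) :: ··b··> t1
  t1 = (c.(0 | 0) | a.(0 + 0))\{a,c} | b.(0 + 0) :: ··b··> t2
  t2 = (c.(0 | 0) | a.(0 + 0))\{a,c} | (0 + 0) :: stopped
Trace ⟨bbb⟩ through P, begin at {s0}:
  step 1 (b): {s1}
  step 2 (b): {s2}
  step 3 (b): {s3}
  P completes σ.
Trace ⟨bbb⟩ through Q, begin at {t0}:
  step 1 (b): {t1}
  step 2 (b): {t2}
  step 3 (b): ∅  — Q cannot continue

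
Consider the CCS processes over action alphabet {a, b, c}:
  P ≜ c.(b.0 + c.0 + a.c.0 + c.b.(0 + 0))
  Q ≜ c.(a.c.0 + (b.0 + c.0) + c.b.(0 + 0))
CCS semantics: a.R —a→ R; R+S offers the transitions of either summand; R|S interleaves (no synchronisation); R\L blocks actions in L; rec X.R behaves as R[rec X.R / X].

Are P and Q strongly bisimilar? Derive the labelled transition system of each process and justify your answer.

bisimilar

P's transition system — 6 states:
  s0 = c.(b.0 + c.0 + a.c.0 + c.b.(0 + 0)) :: —c→ s1
  s1 = b.0 + c.0 + a.c.0 + c.b.(0 + 0) :: —a→ s2, —b→ s3, —c→ s3, —c→ s4
  s2 = c.0 :: —c→ s3
  s3 = 0 :: (no moves)
  s4 = b.(0 + 0) :: —b→ s5
  s5 = 0 + 0 :: (no moves)
Q's transition system — 6 states:
  t0 = c.(a.c.0 + (b.0 + c.0) + c.b.(0 + 0)) :: —c→ t1
  t1 = a.c.0 + (b.0 + c.0) + c.b.(0 + 0) :: —a→ t2, —b→ t3, —c→ t3, —c→ t4
  t2 = c.0 :: —c→ t3
  t3 = 0 :: (no moves)
  t4 = b.(0 + 0) :: —b→ t5
  t5 = 0 + 0 :: (no moves)
Coarsest stable partition (strong bisimilarity classes):
  B0 = {s0, t0}
  B1 = {s1, t1}
  B2 = {s4, t4}
  B3 = {s3, s5, t3, t5}
  B4 = {s2, t2}
s0 ∈ B0, t0 ∈ B0 → same block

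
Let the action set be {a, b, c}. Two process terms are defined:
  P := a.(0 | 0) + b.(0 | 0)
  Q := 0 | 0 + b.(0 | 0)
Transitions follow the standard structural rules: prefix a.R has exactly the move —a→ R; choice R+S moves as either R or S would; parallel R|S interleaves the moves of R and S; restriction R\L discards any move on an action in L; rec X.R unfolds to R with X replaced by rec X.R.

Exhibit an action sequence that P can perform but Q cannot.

a

P's transition system — 2 states:
  s0 = a.(0 | 0) + b.(0 | 0) | —a→ s1, —b→ s1
  s1 = 0 | 0 | stopped
Q's transition system — 2 states:
  t0 = 0 | 0 + b.(0 | 0) | —b→ t1
  t1 = 0 | 0 | stopped
Run σ = ⟨a⟩ on P: start {s0}
  after a @ step 1: {s1}
  ✓ P
Run σ = ⟨a⟩ on Q: start {t0}
  after a @ step 1: ∅  — Q cannot continue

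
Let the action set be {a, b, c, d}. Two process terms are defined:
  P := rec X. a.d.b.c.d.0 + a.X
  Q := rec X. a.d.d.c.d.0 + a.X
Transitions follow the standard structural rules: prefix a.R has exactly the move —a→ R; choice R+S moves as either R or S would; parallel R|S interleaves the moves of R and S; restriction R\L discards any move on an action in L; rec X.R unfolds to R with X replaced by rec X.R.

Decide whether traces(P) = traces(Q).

trace-distinct — witness ⟨adb⟩

Reachable graph of P (6 states):
  m0 = rec X. a.d.b.c.d.0 + a.X ⊢ =a=> m0, =a=> m1
  m1 = d.b.c.d.0 ⊢ =d=> m2
  m2 = b.c.d.0 ⊢ =b=> m3
  m3 = c.d.0 ⊢ =c=> m4
  m4 = d.0 ⊢ =d=> m5
  m5 = 0 ⊢ stopped
Reachable graph of Q (6 states):
  n0 = rec X. a.d.d.c.d.0 + a.X ⊢ =a=> n0, =a=> n1
  n1 = d.d.c.d.0 ⊢ =d=> n2
  n2 = d.c.d.0 ⊢ =d=> n3
  n3 = c.d.0 ⊢ =c=> n4
  n4 = d.0 ⊢ =d=> n5
  n5 = 0 ⊢ stopped
Executing adb from P (initial set {m0}):
  step 1 (a): {m0, m1}
  step 2 (d): {m2}
  step 3 (b): {m3}
  ✓ P
Executing adb from Q (initial set {n0}):
  step 1 (a): {n0, n1}
  step 2 (d): {n2}
  step 3 (b): ∅  — Q cannot continue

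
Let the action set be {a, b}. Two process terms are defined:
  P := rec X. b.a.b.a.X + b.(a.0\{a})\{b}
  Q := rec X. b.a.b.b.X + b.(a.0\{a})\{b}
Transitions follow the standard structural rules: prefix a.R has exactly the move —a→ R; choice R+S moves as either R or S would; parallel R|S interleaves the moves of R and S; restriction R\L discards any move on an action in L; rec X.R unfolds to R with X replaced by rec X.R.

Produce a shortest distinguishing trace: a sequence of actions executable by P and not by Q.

LTS(P): 6 reachable states
  u0 = rec X. b.a.b.a.X + b.(a.0\{a})\{b} → ··b··> u1, ··b··> u2
  u1 = (a.0\{a})\{b} → ··a··> u3
  u2 = a.b.a.(rec X. b.a.b.a.X + b.(a.0\{a})\{b}) → ··a··> u4
  u3 = 0\{a}\{b} → ∅
  u4 = b.a.(rec X. b.a.b.a.X + b.(a.0\{a})\{b}) → ··b··> u5
  u5 = a.(rec X. b.a.b.a.X + b.(a.0\{a})\{b}) → ··a··> u0
LTS(Q): 6 reachable states
  v0 = rec X. b.a.b.b.X + b.(a.0\{a})\{b} → ··b··> v1, ··b··> v2
  v1 = (a.0\{a})\{b} → ··a··> v3
  v2 = a.b.b.(rec X. b.a.b.b.X + b.(a.0\{a})\{b}) → ··a··> v4
  v3 = 0\{a}\{b} → ∅
  v4 = b.b.(rec X. b.a.b.b.X + b.(a.0\{a})\{b}) → ··b··> v5
  v5 = b.(rec X. b.a.b.b.X + b.(a.0\{a})\{b}) → ··b··> v0
Trace ⟨baba⟩ through P, begin at {u0}:
  step 1 (b): {u1, u2}
  step 2 (a): {u3, u4}
  step 3 (b): {u5}
  step 4 (a): {u0}
  — P admits the full trace.
Trace ⟨baba⟩ through Q, begin at {v0}:
  step 1 (b): {v1, v2}
  step 2 (a): {v3, v4}
  step 3 (b): {v5}
  step 4 (a): ∅  — Q cannot continue

baba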